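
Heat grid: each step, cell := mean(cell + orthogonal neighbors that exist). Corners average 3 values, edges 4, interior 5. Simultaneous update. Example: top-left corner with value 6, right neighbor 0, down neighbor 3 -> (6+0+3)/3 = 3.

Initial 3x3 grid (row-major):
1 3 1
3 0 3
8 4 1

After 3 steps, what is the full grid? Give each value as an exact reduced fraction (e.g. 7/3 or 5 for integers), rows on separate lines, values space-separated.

Answer: 5441/2160 29537/14400 2143/1080
10303/3600 15869/6000 3393/1600
829/240 42437/14400 2873/1080

Derivation:
After step 1:
  7/3 5/4 7/3
  3 13/5 5/4
  5 13/4 8/3
After step 2:
  79/36 511/240 29/18
  97/30 227/100 177/80
  15/4 811/240 43/18
After step 3:
  5441/2160 29537/14400 2143/1080
  10303/3600 15869/6000 3393/1600
  829/240 42437/14400 2873/1080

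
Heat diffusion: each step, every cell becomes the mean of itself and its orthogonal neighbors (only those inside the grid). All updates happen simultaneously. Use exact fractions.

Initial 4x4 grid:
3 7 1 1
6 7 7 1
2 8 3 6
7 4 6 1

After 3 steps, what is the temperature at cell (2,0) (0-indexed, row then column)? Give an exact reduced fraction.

Step 1: cell (2,0) = 23/4
Step 2: cell (2,0) = 1163/240
Step 3: cell (2,0) = 39413/7200
Full grid after step 3:
  2251/432 2051/450 409/100 136/45
  36341/7200 31973/6000 403/100 743/200
  39413/7200 1477/300 29123/6000 6629/1800
  1351/270 38063/7200 31391/7200 1837/432

Answer: 39413/7200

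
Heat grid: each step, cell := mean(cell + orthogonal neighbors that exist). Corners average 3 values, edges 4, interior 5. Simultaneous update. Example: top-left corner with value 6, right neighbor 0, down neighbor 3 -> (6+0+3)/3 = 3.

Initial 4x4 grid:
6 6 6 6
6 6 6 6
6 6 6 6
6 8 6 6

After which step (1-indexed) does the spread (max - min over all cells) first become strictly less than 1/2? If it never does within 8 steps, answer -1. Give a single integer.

Step 1: max=20/3, min=6, spread=2/3
Step 2: max=391/60, min=6, spread=31/60
Step 3: max=3451/540, min=6, spread=211/540
  -> spread < 1/2 first at step 3
Step 4: max=340843/54000, min=6, spread=16843/54000
Step 5: max=3054643/486000, min=27079/4500, spread=130111/486000
Step 6: max=91122367/14580000, min=1627159/270000, spread=3255781/14580000
Step 7: max=2724753691/437400000, min=1631107/270000, spread=82360351/437400000
Step 8: max=81483316891/13122000000, min=294106441/48600000, spread=2074577821/13122000000

Answer: 3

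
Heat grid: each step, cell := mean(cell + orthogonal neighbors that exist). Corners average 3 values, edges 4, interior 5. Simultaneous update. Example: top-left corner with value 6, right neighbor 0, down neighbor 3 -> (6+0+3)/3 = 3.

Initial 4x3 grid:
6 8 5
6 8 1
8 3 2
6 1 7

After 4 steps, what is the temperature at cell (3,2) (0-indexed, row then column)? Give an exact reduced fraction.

Step 1: cell (3,2) = 10/3
Step 2: cell (3,2) = 65/18
Step 3: cell (3,2) = 4177/1080
Step 4: cell (3,2) = 530317/129600
Full grid after step 4:
  780227/129600 4840013/864000 671627/129600
  1232617/216000 1903087/360000 1028617/216000
  125693/24000 1706137/360000 933737/216000
  210239/43200 3859043/864000 530317/129600

Answer: 530317/129600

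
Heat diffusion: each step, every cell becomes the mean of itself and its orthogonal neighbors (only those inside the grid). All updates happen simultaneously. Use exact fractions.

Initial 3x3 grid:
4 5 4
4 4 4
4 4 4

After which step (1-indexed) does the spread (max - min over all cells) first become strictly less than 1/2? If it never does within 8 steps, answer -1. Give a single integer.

Step 1: max=13/3, min=4, spread=1/3
  -> spread < 1/2 first at step 1
Step 2: max=1027/240, min=4, spread=67/240
Step 3: max=9077/2160, min=807/200, spread=1807/10800
Step 4: max=3613963/864000, min=21961/5400, spread=33401/288000
Step 5: max=32333933/7776000, min=2203391/540000, spread=3025513/38880000
Step 6: max=12906526867/3110400000, min=117955949/28800000, spread=53531/995328
Step 7: max=772528925849/186624000000, min=31895116051/7776000000, spread=450953/11943936
Step 8: max=46298663560603/11197440000000, min=3833488610519/933120000000, spread=3799043/143327232

Answer: 1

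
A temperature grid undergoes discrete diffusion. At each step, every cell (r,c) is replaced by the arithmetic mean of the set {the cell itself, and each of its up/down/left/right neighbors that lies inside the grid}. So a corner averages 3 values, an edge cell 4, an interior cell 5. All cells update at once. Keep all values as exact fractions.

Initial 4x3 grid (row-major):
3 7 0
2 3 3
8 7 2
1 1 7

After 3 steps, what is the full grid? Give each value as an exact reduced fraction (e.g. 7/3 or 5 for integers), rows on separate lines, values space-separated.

After step 1:
  4 13/4 10/3
  4 22/5 2
  9/2 21/5 19/4
  10/3 4 10/3
After step 2:
  15/4 899/240 103/36
  169/40 357/100 869/240
  481/120 437/100 857/240
  71/18 223/60 145/36
After step 3:
  2813/720 50137/14400 1841/540
  2333/600 11719/3000 24521/7200
  14893/3600 23083/6000 28061/7200
  4201/1080 14453/3600 8147/2160

Answer: 2813/720 50137/14400 1841/540
2333/600 11719/3000 24521/7200
14893/3600 23083/6000 28061/7200
4201/1080 14453/3600 8147/2160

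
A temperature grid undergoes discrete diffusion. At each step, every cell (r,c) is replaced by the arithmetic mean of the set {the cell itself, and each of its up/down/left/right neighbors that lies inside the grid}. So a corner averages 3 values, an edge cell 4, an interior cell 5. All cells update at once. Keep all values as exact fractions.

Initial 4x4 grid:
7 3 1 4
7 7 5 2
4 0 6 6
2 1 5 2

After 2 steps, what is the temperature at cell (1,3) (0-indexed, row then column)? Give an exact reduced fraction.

Answer: 887/240

Derivation:
Step 1: cell (1,3) = 17/4
Step 2: cell (1,3) = 887/240
Full grid after step 2:
  197/36 1069/240 857/240 59/18
  587/120 459/100 41/10 887/240
  463/120 353/100 197/50 1019/240
  91/36 343/120 427/120 71/18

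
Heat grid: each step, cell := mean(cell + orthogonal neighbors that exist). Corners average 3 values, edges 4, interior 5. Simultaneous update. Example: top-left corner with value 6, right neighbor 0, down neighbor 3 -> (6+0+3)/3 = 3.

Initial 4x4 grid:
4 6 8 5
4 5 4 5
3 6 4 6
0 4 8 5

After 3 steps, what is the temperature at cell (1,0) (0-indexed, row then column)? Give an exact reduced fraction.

Step 1: cell (1,0) = 4
Step 2: cell (1,0) = 203/48
Step 3: cell (1,0) = 31321/7200
Full grid after step 3:
  2063/432 9289/1800 1093/200 1987/360
  31321/7200 29101/6000 5249/1000 6503/1200
  5629/1440 3319/750 1241/240 19261/3600
  494/135 6283/1440 36287/7200 11831/2160

Answer: 31321/7200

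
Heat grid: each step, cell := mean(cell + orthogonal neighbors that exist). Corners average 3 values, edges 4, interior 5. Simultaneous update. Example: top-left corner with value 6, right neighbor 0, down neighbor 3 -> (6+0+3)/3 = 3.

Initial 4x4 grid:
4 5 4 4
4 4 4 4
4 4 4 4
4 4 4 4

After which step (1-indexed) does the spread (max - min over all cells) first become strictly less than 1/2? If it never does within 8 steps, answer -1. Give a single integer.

Answer: 1

Derivation:
Step 1: max=13/3, min=4, spread=1/3
  -> spread < 1/2 first at step 1
Step 2: max=511/120, min=4, spread=31/120
Step 3: max=4531/1080, min=4, spread=211/1080
Step 4: max=448843/108000, min=4, spread=16843/108000
Step 5: max=4026643/972000, min=36079/9000, spread=130111/972000
Step 6: max=120282367/29160000, min=2167159/540000, spread=3255781/29160000
Step 7: max=3599553691/874800000, min=2171107/540000, spread=82360351/874800000
Step 8: max=107727316891/26244000000, min=391306441/97200000, spread=2074577821/26244000000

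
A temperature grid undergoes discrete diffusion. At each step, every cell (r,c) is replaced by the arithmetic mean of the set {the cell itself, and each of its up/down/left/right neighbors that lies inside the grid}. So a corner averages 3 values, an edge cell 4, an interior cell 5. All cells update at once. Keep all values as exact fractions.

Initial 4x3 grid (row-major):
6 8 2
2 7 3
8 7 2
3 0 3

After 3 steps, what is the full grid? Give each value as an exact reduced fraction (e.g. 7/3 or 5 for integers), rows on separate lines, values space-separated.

Answer: 5827/1080 73379/14400 629/135
37487/7200 29161/6000 31037/7200
33457/7200 25271/6000 27007/7200
1091/270 52729/14400 3479/1080

Derivation:
After step 1:
  16/3 23/4 13/3
  23/4 27/5 7/2
  5 24/5 15/4
  11/3 13/4 5/3
After step 2:
  101/18 1249/240 163/36
  1289/240 126/25 1019/240
  1153/240 111/25 823/240
  143/36 803/240 26/9
After step 3:
  5827/1080 73379/14400 629/135
  37487/7200 29161/6000 31037/7200
  33457/7200 25271/6000 27007/7200
  1091/270 52729/14400 3479/1080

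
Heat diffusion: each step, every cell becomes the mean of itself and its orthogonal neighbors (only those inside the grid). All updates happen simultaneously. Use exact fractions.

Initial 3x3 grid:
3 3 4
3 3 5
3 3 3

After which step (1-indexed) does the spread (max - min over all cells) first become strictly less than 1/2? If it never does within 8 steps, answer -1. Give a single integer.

Step 1: max=4, min=3, spread=1
Step 2: max=889/240, min=3, spread=169/240
Step 3: max=647/180, min=3739/1200, spread=1723/3600
  -> spread < 1/2 first at step 3
Step 4: max=12583/3600, min=17087/5400, spread=143/432
Step 5: max=2238103/648000, min=38657/12000, spread=1205/5184
Step 6: max=132727741/38880000, min=63191683/19440000, spread=10151/62208
Step 7: max=879058903/259200000, min=3822144751/1166400000, spread=85517/746496
Step 8: max=472148072069/139968000000, min=76815222949/23328000000, spread=720431/8957952

Answer: 3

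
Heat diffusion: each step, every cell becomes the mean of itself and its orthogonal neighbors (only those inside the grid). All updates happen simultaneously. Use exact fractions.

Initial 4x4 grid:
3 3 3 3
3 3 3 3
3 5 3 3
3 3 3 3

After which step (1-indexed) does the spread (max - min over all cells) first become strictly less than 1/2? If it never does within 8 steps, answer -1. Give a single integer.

Answer: 2

Derivation:
Step 1: max=7/2, min=3, spread=1/2
Step 2: max=86/25, min=3, spread=11/25
  -> spread < 1/2 first at step 2
Step 3: max=3967/1200, min=3, spread=367/1200
Step 4: max=17771/5400, min=913/300, spread=1337/5400
Step 5: max=527669/162000, min=27469/9000, spread=33227/162000
Step 6: max=15794327/4860000, min=166049/54000, spread=849917/4860000
Step 7: max=471114347/145800000, min=2498533/810000, spread=21378407/145800000
Step 8: max=14088462371/4374000000, min=752688343/243000000, spread=540072197/4374000000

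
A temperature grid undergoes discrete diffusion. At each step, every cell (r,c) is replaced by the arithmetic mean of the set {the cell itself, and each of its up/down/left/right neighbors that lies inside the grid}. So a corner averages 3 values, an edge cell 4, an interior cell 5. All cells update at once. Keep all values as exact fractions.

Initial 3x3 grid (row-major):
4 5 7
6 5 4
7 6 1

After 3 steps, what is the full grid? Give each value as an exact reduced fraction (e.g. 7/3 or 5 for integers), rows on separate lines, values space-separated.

Answer: 3829/720 73369/14400 5311/1080
38297/7200 30353/6000 22523/4800
11537/2160 7891/1600 622/135

Derivation:
After step 1:
  5 21/4 16/3
  11/2 26/5 17/4
  19/3 19/4 11/3
After step 2:
  21/4 1247/240 89/18
  661/120 499/100 369/80
  199/36 399/80 38/9
After step 3:
  3829/720 73369/14400 5311/1080
  38297/7200 30353/6000 22523/4800
  11537/2160 7891/1600 622/135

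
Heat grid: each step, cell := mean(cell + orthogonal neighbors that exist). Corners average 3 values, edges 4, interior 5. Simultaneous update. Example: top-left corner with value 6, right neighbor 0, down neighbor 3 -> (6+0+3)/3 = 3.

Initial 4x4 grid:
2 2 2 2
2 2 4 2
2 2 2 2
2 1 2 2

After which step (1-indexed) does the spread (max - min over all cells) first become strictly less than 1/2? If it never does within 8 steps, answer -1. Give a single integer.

Step 1: max=5/2, min=5/3, spread=5/6
Step 2: max=61/25, min=209/120, spread=419/600
Step 3: max=2767/1200, min=1949/1080, spread=5413/10800
Step 4: max=12371/5400, min=61163/32400, spread=13063/32400
  -> spread < 1/2 first at step 4
Step 5: max=364247/162000, min=1856009/972000, spread=329473/972000
Step 6: max=1358737/607500, min=56864093/29160000, spread=8355283/29160000
Step 7: max=322315457/145800000, min=1723261949/874800000, spread=210630793/874800000
Step 8: max=4800836263/2187000000, min=52295024153/26244000000, spread=5315011003/26244000000

Answer: 4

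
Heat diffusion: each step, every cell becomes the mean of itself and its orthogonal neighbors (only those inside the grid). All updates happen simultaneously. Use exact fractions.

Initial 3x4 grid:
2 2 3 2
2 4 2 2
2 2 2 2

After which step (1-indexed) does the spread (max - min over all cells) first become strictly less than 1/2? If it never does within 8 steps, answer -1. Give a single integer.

Step 1: max=11/4, min=2, spread=3/4
Step 2: max=51/20, min=2, spread=11/20
Step 3: max=49/20, min=781/360, spread=101/360
  -> spread < 1/2 first at step 3
Step 4: max=10313/4320, min=4699/2160, spread=61/288
Step 5: max=85241/36000, min=1927/864, spread=464/3375
Step 6: max=36680513/15552000, min=8706667/3888000, spread=370769/3110400
Step 7: max=2187165907/933120000, min=527094793/233280000, spread=5252449/62208000
Step 8: max=130968197993/55987200000, min=391724507/172800000, spread=161978309/2239488000

Answer: 3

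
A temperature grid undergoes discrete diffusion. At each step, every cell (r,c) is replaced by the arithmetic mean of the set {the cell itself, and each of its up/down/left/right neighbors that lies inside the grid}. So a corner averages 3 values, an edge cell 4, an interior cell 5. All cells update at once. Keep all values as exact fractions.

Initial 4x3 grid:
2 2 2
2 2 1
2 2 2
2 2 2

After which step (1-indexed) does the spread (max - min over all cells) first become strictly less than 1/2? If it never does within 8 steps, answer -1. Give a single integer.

Answer: 1

Derivation:
Step 1: max=2, min=5/3, spread=1/3
  -> spread < 1/2 first at step 1
Step 2: max=2, min=209/120, spread=31/120
Step 3: max=2, min=1949/1080, spread=211/1080
Step 4: max=3553/1800, min=199103/108000, spread=14077/108000
Step 5: max=212317/108000, min=1803593/972000, spread=5363/48600
Step 6: max=117131/60000, min=54579191/29160000, spread=93859/1166400
Step 7: max=189063533/97200000, min=3288925519/1749600000, spread=4568723/69984000
Step 8: max=5650381111/2916000000, min=198171564371/104976000000, spread=8387449/167961600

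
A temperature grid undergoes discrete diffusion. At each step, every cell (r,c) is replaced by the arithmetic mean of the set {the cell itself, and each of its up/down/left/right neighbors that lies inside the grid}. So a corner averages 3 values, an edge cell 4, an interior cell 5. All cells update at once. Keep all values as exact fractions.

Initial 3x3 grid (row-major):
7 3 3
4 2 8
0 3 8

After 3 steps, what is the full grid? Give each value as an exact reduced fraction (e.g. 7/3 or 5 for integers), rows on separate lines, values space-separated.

Answer: 211/54 11963/2880 125/27
3431/960 831/200 1477/320
755/216 11353/2880 1007/216

Derivation:
After step 1:
  14/3 15/4 14/3
  13/4 4 21/4
  7/3 13/4 19/3
After step 2:
  35/9 205/48 41/9
  57/16 39/10 81/16
  53/18 191/48 89/18
After step 3:
  211/54 11963/2880 125/27
  3431/960 831/200 1477/320
  755/216 11353/2880 1007/216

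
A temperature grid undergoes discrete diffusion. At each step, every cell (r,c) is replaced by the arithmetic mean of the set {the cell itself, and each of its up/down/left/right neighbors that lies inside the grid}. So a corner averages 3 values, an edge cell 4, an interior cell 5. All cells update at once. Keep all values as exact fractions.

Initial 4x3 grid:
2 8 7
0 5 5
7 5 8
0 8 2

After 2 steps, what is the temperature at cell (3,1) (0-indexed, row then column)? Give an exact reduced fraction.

Answer: 427/80

Derivation:
Step 1: cell (3,1) = 15/4
Step 2: cell (3,1) = 427/80
Full grid after step 2:
  37/9 201/40 221/36
  433/120 529/100 1351/240
  181/40 459/100 477/80
  47/12 427/80 59/12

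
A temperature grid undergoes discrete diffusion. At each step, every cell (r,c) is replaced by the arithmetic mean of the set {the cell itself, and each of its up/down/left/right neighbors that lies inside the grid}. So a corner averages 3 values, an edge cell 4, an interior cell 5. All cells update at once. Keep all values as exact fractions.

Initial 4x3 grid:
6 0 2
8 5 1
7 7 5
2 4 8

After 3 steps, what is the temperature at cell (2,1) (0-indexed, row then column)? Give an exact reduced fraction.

Step 1: cell (2,1) = 28/5
Step 2: cell (2,1) = 263/50
Step 3: cell (2,1) = 10233/2000
Full grid after step 3:
  9667/2160 54521/14400 2209/720
  4571/900 26239/6000 1157/300
  1204/225 10233/2000 8557/1800
  11531/2160 25267/4800 11191/2160

Answer: 10233/2000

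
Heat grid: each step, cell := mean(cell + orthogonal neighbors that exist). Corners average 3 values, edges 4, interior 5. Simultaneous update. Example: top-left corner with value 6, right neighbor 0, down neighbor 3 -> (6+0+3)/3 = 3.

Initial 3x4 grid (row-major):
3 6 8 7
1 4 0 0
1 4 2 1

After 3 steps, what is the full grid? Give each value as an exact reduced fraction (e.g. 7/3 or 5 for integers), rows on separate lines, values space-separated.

After step 1:
  10/3 21/4 21/4 5
  9/4 3 14/5 2
  2 11/4 7/4 1
After step 2:
  65/18 101/24 183/40 49/12
  127/48 321/100 74/25 27/10
  7/3 19/8 83/40 19/12
After step 3:
  1507/432 3511/900 1187/300 1363/360
  42481/14400 18479/6000 388/125 1699/600
  353/144 1499/600 1349/600 763/360

Answer: 1507/432 3511/900 1187/300 1363/360
42481/14400 18479/6000 388/125 1699/600
353/144 1499/600 1349/600 763/360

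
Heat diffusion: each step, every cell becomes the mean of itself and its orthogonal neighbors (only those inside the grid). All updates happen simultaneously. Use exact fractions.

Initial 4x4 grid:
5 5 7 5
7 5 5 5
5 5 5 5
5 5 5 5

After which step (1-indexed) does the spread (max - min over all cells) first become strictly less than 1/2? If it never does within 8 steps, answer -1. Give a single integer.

Step 1: max=17/3, min=5, spread=2/3
Step 2: max=50/9, min=5, spread=5/9
Step 3: max=1493/270, min=5, spread=143/270
Step 4: max=44381/8100, min=1133/225, spread=3593/8100
  -> spread < 1/2 first at step 4
Step 5: max=264529/48600, min=68369/13500, spread=92003/243000
Step 6: max=39444857/7290000, min=85942/16875, spread=2317913/7290000
Step 7: max=1177658273/218700000, min=19895/3888, spread=58564523/218700000
Step 8: max=35186526581/6561000000, min=936388993/182250000, spread=1476522833/6561000000

Answer: 4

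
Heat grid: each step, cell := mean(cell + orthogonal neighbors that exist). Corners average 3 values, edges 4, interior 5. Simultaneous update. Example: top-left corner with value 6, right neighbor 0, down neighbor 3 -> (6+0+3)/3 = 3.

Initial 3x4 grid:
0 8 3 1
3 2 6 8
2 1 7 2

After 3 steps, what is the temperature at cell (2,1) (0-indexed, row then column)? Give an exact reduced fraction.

Answer: 2011/600

Derivation:
Step 1: cell (2,1) = 3
Step 2: cell (2,1) = 13/4
Step 3: cell (2,1) = 2011/600
Full grid after step 3:
  691/216 25957/7200 10039/2400 199/45
  41159/14400 10673/3000 3197/750 65009/14400
  401/144 2011/600 15071/3600 9997/2160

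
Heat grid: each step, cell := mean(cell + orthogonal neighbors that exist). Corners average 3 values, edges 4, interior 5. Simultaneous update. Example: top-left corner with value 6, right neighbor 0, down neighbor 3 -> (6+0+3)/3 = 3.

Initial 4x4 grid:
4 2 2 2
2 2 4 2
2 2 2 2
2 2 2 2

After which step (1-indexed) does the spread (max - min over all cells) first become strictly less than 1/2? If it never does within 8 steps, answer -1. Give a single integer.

Answer: 3

Derivation:
Step 1: max=8/3, min=2, spread=2/3
Step 2: max=23/9, min=2, spread=5/9
Step 3: max=2687/1080, min=49/24, spread=241/540
  -> spread < 1/2 first at step 3
Step 4: max=78749/32400, min=12499/6000, spread=3517/10125
Step 5: max=2335079/972000, min=76291/36000, spread=137611/486000
Step 6: max=13828573/5832000, min=154021/72000, spread=169109/729000
Step 7: max=2057220827/874800000, min=349709843/162000000, spread=421969187/2187000000
Step 8: max=61225168889/26244000000, min=10565627243/4860000000, spread=5213477221/32805000000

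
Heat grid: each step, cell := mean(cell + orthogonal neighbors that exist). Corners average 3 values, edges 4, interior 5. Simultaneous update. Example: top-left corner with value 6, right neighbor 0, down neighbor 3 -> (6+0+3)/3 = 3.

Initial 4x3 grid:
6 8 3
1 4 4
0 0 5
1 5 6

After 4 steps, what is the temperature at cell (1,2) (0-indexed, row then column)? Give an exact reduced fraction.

Step 1: cell (1,2) = 4
Step 2: cell (1,2) = 323/80
Step 3: cell (1,2) = 9839/2400
Step 4: cell (1,2) = 285353/72000
Full grid after step 4:
  166183/43200 1179917/288000 20687/4800
  236603/72000 441083/120000 285353/72000
  199483/72000 282781/90000 791699/216000
  18473/7200 659609/216000 224657/64800

Answer: 285353/72000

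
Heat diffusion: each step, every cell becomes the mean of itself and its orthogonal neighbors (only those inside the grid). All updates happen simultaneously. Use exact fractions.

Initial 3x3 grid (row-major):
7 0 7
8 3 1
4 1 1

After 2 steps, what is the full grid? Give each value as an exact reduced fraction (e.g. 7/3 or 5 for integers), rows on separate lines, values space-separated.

After step 1:
  5 17/4 8/3
  11/2 13/5 3
  13/3 9/4 1
After step 2:
  59/12 871/240 119/36
  523/120 88/25 139/60
  145/36 611/240 25/12

Answer: 59/12 871/240 119/36
523/120 88/25 139/60
145/36 611/240 25/12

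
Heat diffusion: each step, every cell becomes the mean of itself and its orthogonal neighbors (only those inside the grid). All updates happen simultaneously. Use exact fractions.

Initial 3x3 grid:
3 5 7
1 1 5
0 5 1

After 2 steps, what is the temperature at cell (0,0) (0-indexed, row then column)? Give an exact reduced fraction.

Answer: 11/4

Derivation:
Step 1: cell (0,0) = 3
Step 2: cell (0,0) = 11/4
Full grid after step 2:
  11/4 241/60 79/18
  193/80 139/50 487/120
  5/3 649/240 107/36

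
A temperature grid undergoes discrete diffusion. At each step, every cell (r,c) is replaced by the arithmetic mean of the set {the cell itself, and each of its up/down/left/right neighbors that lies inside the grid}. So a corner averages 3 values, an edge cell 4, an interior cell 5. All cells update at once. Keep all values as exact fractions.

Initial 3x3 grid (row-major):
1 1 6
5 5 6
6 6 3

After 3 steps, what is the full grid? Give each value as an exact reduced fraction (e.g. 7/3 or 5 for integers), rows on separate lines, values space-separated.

Answer: 4003/1080 55877/14400 9041/2160
6753/1600 13237/3000 16513/3600
10261/2160 17513/3600 74/15

Derivation:
After step 1:
  7/3 13/4 13/3
  17/4 23/5 5
  17/3 5 5
After step 2:
  59/18 871/240 151/36
  337/80 221/50 71/15
  179/36 76/15 5
After step 3:
  4003/1080 55877/14400 9041/2160
  6753/1600 13237/3000 16513/3600
  10261/2160 17513/3600 74/15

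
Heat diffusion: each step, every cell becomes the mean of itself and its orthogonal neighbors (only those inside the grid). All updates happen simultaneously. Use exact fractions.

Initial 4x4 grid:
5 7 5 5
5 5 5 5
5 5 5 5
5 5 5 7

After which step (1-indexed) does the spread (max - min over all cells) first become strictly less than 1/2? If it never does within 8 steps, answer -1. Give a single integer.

Step 1: max=17/3, min=5, spread=2/3
Step 2: max=50/9, min=5, spread=5/9
Step 3: max=2911/540, min=121/24, spread=377/1080
  -> spread < 1/2 first at step 3
Step 4: max=17243/3240, min=6101/1200, spread=7703/32400
Step 5: max=2568643/486000, min=552301/108000, spread=166577/972000
Step 6: max=76670347/14580000, min=16653071/3240000, spread=692611/5832000
Step 7: max=2294432281/437400000, min=11139601/2160000, spread=77326157/874800000
Step 8: max=114576732959/21870000000, min=15079488103/2916000000, spread=2961144373/43740000000

Answer: 3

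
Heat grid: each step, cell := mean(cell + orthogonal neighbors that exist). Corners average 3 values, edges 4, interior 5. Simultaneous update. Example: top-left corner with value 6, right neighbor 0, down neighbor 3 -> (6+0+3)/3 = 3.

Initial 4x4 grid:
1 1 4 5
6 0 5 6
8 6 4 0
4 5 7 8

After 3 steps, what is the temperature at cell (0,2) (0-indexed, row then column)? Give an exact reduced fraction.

Answer: 8731/2400

Derivation:
Step 1: cell (0,2) = 15/4
Step 2: cell (0,2) = 281/80
Step 3: cell (0,2) = 8731/2400
Full grid after step 3:
  857/270 4493/1440 8731/2400 967/240
  1087/288 5719/1500 7943/2000 106/25
  35191/7200 28051/6000 2309/500 1397/300
  11641/2160 1193/225 1537/300 223/45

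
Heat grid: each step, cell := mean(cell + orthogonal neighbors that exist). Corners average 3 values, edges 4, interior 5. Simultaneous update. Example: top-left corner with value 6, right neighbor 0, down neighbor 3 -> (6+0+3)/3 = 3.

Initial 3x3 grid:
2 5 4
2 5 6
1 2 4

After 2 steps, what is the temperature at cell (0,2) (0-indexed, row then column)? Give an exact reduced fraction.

Answer: 55/12

Derivation:
Step 1: cell (0,2) = 5
Step 2: cell (0,2) = 55/12
Full grid after step 2:
  19/6 4 55/12
  67/24 73/20 71/16
  43/18 19/6 47/12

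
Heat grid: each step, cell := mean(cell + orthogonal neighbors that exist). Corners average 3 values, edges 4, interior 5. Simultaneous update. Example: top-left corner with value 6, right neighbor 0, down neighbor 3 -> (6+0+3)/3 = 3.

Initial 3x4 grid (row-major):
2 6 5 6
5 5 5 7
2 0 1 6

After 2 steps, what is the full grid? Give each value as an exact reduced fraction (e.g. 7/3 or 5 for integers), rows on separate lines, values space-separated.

After step 1:
  13/3 9/2 11/2 6
  7/2 21/5 23/5 6
  7/3 2 3 14/3
After step 2:
  37/9 139/30 103/20 35/6
  431/120 94/25 233/50 319/60
  47/18 173/60 107/30 41/9

Answer: 37/9 139/30 103/20 35/6
431/120 94/25 233/50 319/60
47/18 173/60 107/30 41/9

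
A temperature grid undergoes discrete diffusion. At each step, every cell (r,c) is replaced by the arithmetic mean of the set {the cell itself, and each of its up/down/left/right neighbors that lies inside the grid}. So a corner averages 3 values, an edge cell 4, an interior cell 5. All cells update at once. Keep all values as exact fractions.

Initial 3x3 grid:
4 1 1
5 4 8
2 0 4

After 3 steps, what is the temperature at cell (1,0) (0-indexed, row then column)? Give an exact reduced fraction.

Answer: 45467/14400

Derivation:
Step 1: cell (1,0) = 15/4
Step 2: cell (1,0) = 781/240
Step 3: cell (1,0) = 45467/14400
Full grid after step 3:
  6941/2160 23521/7200 7451/2160
  45467/14400 1667/500 50617/14400
  6641/2160 23171/7200 839/240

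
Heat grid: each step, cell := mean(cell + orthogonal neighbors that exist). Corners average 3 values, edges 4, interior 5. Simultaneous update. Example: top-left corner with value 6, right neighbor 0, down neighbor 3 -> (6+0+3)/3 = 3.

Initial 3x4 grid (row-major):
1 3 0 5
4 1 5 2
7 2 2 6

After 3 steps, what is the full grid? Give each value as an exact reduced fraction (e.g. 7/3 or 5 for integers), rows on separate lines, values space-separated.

After step 1:
  8/3 5/4 13/4 7/3
  13/4 3 2 9/2
  13/3 3 15/4 10/3
After step 2:
  43/18 61/24 53/24 121/36
  53/16 5/2 33/10 73/24
  127/36 169/48 145/48 139/36
After step 3:
  1187/432 347/144 1027/360 155/54
  563/192 607/200 3377/1200 4883/1440
  373/108 905/288 4933/1440 1429/432

Answer: 1187/432 347/144 1027/360 155/54
563/192 607/200 3377/1200 4883/1440
373/108 905/288 4933/1440 1429/432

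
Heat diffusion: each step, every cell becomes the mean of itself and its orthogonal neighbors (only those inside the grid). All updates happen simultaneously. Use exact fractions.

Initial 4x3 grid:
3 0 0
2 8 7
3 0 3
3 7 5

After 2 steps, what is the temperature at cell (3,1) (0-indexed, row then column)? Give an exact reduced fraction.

Step 1: cell (3,1) = 15/4
Step 2: cell (3,1) = 1037/240
Full grid after step 2:
  101/36 203/80 115/36
  83/30 377/100 839/240
  109/30 171/50 349/80
  121/36 1037/240 25/6

Answer: 1037/240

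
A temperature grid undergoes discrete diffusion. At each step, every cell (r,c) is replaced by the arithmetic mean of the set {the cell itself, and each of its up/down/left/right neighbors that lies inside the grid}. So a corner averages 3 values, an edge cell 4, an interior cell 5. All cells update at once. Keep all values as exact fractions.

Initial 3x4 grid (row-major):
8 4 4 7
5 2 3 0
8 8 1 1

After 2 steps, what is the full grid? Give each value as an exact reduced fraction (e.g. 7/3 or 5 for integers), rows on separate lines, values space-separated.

After step 1:
  17/3 9/2 9/2 11/3
  23/4 22/5 2 11/4
  7 19/4 13/4 2/3
After step 2:
  191/36 143/30 11/3 131/36
  1369/240 107/25 169/50 109/48
  35/6 97/20 8/3 20/9

Answer: 191/36 143/30 11/3 131/36
1369/240 107/25 169/50 109/48
35/6 97/20 8/3 20/9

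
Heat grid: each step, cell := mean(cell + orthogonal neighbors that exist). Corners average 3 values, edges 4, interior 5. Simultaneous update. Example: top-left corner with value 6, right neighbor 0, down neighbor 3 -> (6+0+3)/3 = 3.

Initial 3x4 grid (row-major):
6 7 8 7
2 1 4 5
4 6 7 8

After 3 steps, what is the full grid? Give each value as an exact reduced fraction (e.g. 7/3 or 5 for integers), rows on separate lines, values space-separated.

After step 1:
  5 11/2 13/2 20/3
  13/4 4 5 6
  4 9/2 25/4 20/3
After step 2:
  55/12 21/4 71/12 115/18
  65/16 89/20 111/20 73/12
  47/12 75/16 269/48 227/36
After step 3:
  667/144 101/20 4159/720 331/54
  1361/320 24/5 265/48 4379/720
  38/9 2239/480 7973/1440 2591/432

Answer: 667/144 101/20 4159/720 331/54
1361/320 24/5 265/48 4379/720
38/9 2239/480 7973/1440 2591/432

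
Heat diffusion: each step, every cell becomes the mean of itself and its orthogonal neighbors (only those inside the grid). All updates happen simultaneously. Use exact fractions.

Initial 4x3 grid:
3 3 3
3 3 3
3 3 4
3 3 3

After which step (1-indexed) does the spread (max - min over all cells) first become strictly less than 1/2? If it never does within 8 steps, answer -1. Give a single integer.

Step 1: max=10/3, min=3, spread=1/3
  -> spread < 1/2 first at step 1
Step 2: max=391/120, min=3, spread=31/120
Step 3: max=3451/1080, min=3, spread=211/1080
Step 4: max=340897/108000, min=5447/1800, spread=14077/108000
Step 5: max=3056407/972000, min=327683/108000, spread=5363/48600
Step 6: max=91220809/29160000, min=182869/60000, spread=93859/1166400
Step 7: max=5459074481/1749600000, min=296936467/97200000, spread=4568723/69984000
Step 8: max=326708435629/104976000000, min=8929618889/2916000000, spread=8387449/167961600

Answer: 1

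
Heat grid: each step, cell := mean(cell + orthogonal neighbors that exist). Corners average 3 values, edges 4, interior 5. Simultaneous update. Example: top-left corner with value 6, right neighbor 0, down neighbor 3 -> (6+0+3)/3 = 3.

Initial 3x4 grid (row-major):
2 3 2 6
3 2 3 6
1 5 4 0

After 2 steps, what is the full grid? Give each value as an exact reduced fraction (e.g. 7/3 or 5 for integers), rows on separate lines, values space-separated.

After step 1:
  8/3 9/4 7/2 14/3
  2 16/5 17/5 15/4
  3 3 3 10/3
After step 2:
  83/36 697/240 829/240 143/36
  163/60 277/100 337/100 303/80
  8/3 61/20 191/60 121/36

Answer: 83/36 697/240 829/240 143/36
163/60 277/100 337/100 303/80
8/3 61/20 191/60 121/36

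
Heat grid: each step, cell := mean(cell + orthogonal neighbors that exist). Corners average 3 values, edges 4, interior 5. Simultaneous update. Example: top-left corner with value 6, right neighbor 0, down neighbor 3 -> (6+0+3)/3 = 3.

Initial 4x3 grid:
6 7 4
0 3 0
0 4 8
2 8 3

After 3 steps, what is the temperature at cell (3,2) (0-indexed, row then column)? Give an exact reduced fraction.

Answer: 10091/2160

Derivation:
Step 1: cell (3,2) = 19/3
Step 2: cell (3,2) = 43/9
Step 3: cell (3,2) = 10091/2160
Full grid after step 3:
  7583/2160 1563/400 4169/1080
  23729/7200 6889/2000 14327/3600
  21689/7200 11531/3000 1829/450
  476/135 56933/14400 10091/2160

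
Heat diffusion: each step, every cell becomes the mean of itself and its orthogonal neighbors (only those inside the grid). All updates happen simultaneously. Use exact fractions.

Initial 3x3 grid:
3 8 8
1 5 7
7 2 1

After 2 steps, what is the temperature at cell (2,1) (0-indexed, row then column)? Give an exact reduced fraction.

Answer: 901/240

Derivation:
Step 1: cell (2,1) = 15/4
Step 2: cell (2,1) = 901/240
Full grid after step 2:
  14/3 167/30 227/36
  239/60 118/25 417/80
  133/36 901/240 37/9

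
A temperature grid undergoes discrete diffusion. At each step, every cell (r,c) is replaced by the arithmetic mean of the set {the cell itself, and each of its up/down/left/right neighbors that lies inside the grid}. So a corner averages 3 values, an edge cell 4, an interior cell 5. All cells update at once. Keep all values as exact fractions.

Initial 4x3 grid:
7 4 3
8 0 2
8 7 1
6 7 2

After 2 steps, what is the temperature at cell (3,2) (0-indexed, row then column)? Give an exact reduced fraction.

Step 1: cell (3,2) = 10/3
Step 2: cell (3,2) = 71/18
Full grid after step 2:
  187/36 511/120 8/3
  353/60 391/100 117/40
  123/20 491/100 373/120
  79/12 613/120 71/18

Answer: 71/18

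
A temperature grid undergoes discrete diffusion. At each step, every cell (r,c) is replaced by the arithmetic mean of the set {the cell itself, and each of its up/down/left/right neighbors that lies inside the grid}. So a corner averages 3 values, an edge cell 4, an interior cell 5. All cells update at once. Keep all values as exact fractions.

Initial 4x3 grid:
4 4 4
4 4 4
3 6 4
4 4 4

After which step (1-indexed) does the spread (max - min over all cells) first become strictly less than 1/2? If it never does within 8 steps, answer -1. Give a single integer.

Step 1: max=9/2, min=11/3, spread=5/6
Step 2: max=437/100, min=47/12, spread=34/75
  -> spread < 1/2 first at step 2
Step 3: max=5131/1200, min=301/75, spread=21/80
Step 4: max=91507/21600, min=21733/5400, spread=61/288
Step 5: max=1132601/270000, min=1317857/324000, spread=206321/1620000
Step 6: max=108611839/25920000, min=79141573/19440000, spread=370769/3110400
Step 7: max=19468380503/4665600000, min=4768611707/1166400000, spread=5252449/62208000
Step 8: max=1166409748277/279936000000, min=286540614913/69984000000, spread=161978309/2239488000

Answer: 2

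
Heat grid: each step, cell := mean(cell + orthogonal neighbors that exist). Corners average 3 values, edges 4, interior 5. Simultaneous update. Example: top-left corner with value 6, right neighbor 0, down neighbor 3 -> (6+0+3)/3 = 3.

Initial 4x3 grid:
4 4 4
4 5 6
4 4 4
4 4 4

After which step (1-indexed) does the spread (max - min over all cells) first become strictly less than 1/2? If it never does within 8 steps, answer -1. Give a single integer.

Step 1: max=19/4, min=4, spread=3/4
Step 2: max=1111/240, min=4, spread=151/240
Step 3: max=4883/1080, min=973/240, spread=1009/2160
  -> spread < 1/2 first at step 3
Step 4: max=578381/129600, min=29567/7200, spread=1847/5184
Step 5: max=34424809/7776000, min=149089/36000, spread=444317/1555200
Step 6: max=2050548911/466560000, min=54068951/12960000, spread=4162667/18662400
Step 7: max=122397320749/27993600000, min=3261224909/777600000, spread=199728961/1119744000
Step 8: max=7312566169991/1679616000000, min=21835565059/5184000000, spread=1902744727/13436928000

Answer: 3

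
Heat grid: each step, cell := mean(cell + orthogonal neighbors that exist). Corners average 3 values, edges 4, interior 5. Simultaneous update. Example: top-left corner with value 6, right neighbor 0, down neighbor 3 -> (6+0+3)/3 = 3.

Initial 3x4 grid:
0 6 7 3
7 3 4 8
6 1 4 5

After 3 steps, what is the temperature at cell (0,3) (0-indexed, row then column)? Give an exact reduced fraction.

Step 1: cell (0,3) = 6
Step 2: cell (0,3) = 16/3
Step 3: cell (0,3) = 317/60
Full grid after step 3:
  2303/540 997/225 1451/300 317/60
  2497/600 2141/500 7123/1500 4523/900
  1109/270 7501/1800 7981/1800 1319/270

Answer: 317/60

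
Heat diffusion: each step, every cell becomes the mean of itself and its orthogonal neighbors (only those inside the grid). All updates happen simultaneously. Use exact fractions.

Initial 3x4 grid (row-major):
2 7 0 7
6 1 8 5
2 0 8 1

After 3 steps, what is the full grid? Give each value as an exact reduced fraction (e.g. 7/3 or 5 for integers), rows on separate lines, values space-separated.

Answer: 2753/720 571/150 2719/600 3263/720
47531/14400 23629/6000 24979/6000 68321/14400
7159/2160 6127/1800 7657/1800 9589/2160

Derivation:
After step 1:
  5 5/2 11/2 4
  11/4 22/5 22/5 21/4
  8/3 11/4 17/4 14/3
After step 2:
  41/12 87/20 41/10 59/12
  889/240 84/25 119/25 1099/240
  49/18 211/60 241/60 85/18
After step 3:
  2753/720 571/150 2719/600 3263/720
  47531/14400 23629/6000 24979/6000 68321/14400
  7159/2160 6127/1800 7657/1800 9589/2160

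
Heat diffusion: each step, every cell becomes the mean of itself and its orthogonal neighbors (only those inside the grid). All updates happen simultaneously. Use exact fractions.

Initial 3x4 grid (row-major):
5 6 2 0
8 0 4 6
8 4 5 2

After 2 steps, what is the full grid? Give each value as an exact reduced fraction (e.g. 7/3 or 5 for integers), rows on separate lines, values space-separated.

After step 1:
  19/3 13/4 3 8/3
  21/4 22/5 17/5 3
  20/3 17/4 15/4 13/3
After step 2:
  89/18 1019/240 739/240 26/9
  453/80 411/100 351/100 67/20
  97/18 143/30 59/15 133/36

Answer: 89/18 1019/240 739/240 26/9
453/80 411/100 351/100 67/20
97/18 143/30 59/15 133/36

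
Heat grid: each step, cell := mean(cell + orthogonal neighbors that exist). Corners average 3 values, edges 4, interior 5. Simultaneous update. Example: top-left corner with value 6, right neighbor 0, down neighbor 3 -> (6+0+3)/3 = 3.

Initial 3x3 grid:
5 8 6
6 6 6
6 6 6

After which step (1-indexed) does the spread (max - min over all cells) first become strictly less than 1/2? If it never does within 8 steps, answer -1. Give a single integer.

Answer: 2

Derivation:
Step 1: max=20/3, min=23/4, spread=11/12
Step 2: max=513/80, min=71/12, spread=119/240
  -> spread < 1/2 first at step 2
Step 3: max=13669/2160, min=7229/1200, spread=821/2700
Step 4: max=1797577/288000, min=261031/43200, spread=172111/864000
Step 5: max=48427621/7776000, min=15783457/2592000, spread=4309/31104
Step 6: max=2891543987/466560000, min=316241693/51840000, spread=36295/373248
Step 7: max=173199023989/27993600000, min=57095980913/9331200000, spread=305773/4478976
Step 8: max=10371444987683/1679616000000, min=3430315506311/559872000000, spread=2575951/53747712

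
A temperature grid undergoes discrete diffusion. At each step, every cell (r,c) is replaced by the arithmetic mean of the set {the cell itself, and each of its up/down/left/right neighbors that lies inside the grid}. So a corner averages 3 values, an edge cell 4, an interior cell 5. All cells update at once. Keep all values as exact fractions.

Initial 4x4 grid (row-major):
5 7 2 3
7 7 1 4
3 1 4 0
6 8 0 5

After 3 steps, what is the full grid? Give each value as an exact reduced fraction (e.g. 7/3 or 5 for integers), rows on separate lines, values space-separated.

After step 1:
  19/3 21/4 13/4 3
  11/2 23/5 18/5 2
  17/4 23/5 6/5 13/4
  17/3 15/4 17/4 5/3
After step 2:
  205/36 583/120 151/40 11/4
  1241/240 471/100 293/100 237/80
  1201/240 92/25 169/50 487/240
  41/9 137/30 163/60 55/18
After step 3:
  11321/2160 8567/1800 2147/600 253/80
  37043/7200 25619/6000 7103/2000 6403/2400
  33139/7200 25609/6000 17683/6000 20569/7200
  10171/2160 13967/3600 12347/3600 5617/2160

Answer: 11321/2160 8567/1800 2147/600 253/80
37043/7200 25619/6000 7103/2000 6403/2400
33139/7200 25609/6000 17683/6000 20569/7200
10171/2160 13967/3600 12347/3600 5617/2160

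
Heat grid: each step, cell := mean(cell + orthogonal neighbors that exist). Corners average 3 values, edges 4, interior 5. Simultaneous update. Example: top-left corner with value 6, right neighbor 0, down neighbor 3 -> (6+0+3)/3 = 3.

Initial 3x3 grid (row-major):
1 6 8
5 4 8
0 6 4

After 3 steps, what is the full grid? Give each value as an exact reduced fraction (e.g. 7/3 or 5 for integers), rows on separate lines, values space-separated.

Answer: 1057/240 71131/14400 12803/2160
27853/7200 9999/2000 19789/3600
538/135 31753/7200 1943/360

Derivation:
After step 1:
  4 19/4 22/3
  5/2 29/5 6
  11/3 7/2 6
After step 2:
  15/4 1313/240 217/36
  479/120 451/100 377/60
  29/9 569/120 31/6
After step 3:
  1057/240 71131/14400 12803/2160
  27853/7200 9999/2000 19789/3600
  538/135 31753/7200 1943/360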